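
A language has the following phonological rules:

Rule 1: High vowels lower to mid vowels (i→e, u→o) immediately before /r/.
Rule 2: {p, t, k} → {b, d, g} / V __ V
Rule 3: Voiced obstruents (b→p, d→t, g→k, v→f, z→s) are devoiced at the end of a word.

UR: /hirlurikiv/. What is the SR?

Rule 1 (pre-rhotic lowering): /i/ is a high vowel immediately before /r/, so it lowers to [e]. /u/ is a high vowel immediately before /r/, so it lowers to [o]. /hirlurikiv/ → herlorikiv.
Rule 2 (intervocalic voicing): /k/ is a voiceless stop between vowels /i/ and /i/, so it voices to [g]. /herlorikiv/ → herlorigiv.
Rule 3 (final devoicing): /v/ is a voiced obstruent in word-final position, so it devoices to [f]. /herlorigiv/ → herlorigif.

herlorigif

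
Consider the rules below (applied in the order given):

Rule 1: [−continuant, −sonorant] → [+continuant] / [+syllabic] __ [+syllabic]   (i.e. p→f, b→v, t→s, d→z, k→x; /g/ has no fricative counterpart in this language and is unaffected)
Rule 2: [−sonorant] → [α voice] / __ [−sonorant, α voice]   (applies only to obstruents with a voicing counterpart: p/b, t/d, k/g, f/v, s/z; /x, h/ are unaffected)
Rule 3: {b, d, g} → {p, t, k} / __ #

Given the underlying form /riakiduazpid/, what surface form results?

Rule 1 (intervocalic spirantization): /k/ is a stop between vowels /a/ and /i/, so it spirantizes to the fricative [x]. /d/ is a stop between vowels /i/ and /u/, so it spirantizes to the fricative [z]. /riakiduazpid/ → riaxizuazpid.
Rule 2 (regressive voicing assimilation): /z/ precedes the voiceless obstruent /p/, so it devoices to [s] by assimilation. /riaxizuazpid/ → riaxizuaspid.
Rule 3 (final devoicing): /d/ is a voiced stop in word-final position, so it devoices to [t]. /riaxizuaspid/ → riaxizuaspit.

riaxizuaspit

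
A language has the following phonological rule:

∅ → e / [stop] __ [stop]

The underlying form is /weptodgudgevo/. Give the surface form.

wepetodegudegevo

/p/ and /t/ form a stop–stop cluster, so [e] is inserted between them.
/d/ and /g/ form a stop–stop cluster, so [e] is inserted between them.
/d/ and /g/ form a stop–stop cluster, so [e] is inserted between them.
Surface form: [wepetodegudegevo].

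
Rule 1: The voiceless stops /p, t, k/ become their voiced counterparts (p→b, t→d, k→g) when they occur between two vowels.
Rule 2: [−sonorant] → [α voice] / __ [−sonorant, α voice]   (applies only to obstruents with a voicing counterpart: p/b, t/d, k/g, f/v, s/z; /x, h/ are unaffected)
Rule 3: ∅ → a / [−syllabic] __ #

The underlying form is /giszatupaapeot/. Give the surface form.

gizzadubaabeota

Rule 1 (intervocalic voicing): /t/ is a voiceless stop between vowels /a/ and /u/, so it voices to [d]. /p/ is a voiceless stop between vowels /u/ and /a/, so it voices to [b]. /p/ is a voiceless stop between vowels /a/ and /e/, so it voices to [b]. /giszatupaapeot/ → giszadubaabeot.
Rule 2 (regressive voicing assimilation): /s/ precedes the voiced obstruent /z/, so it voices to [z] by assimilation. /giszadubaabeot/ → gizzadubaabeot.
Rule 3 (final a-epenthesis): the form ends in the consonant /t/, so [a] is inserted word-finally. /gizzadubaabeot/ → gizzadubaabeota.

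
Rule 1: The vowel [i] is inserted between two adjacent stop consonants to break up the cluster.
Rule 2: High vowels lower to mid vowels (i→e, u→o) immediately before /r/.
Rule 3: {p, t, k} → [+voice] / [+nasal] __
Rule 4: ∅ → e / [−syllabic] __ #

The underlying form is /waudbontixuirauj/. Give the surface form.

waudibondixuerauje

Rule 1 (stop-cluster i-epenthesis): /d/ and /b/ form a stop–stop cluster, so [i] is inserted between them. /waudbontixuirauj/ → waudibontixuirauj.
Rule 2 (pre-rhotic lowering): /i/ is a high vowel immediately before /r/, so it lowers to [e]. /waudibontixuirauj/ → waudibontixuerauj.
Rule 3 (post-nasal voicing): /t/ is a voiceless stop immediately after the nasal /n/, so it voices to [d]. /waudibontixuerauj/ → waudibondixuerauj.
Rule 4 (final e-epenthesis): the form ends in the consonant /j/, so [e] is inserted word-finally. /waudibondixuerauj/ → waudibondixuerauje.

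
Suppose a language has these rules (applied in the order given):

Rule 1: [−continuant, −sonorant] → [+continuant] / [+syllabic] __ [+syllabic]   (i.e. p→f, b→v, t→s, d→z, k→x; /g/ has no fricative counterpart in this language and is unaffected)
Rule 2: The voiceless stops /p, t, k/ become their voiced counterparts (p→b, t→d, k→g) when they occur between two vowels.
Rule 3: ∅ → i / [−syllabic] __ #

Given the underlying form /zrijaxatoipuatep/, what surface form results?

zrijaxasoifuasepi

Rule 1 (intervocalic spirantization): /t/ is a stop between vowels /a/ and /o/, so it spirantizes to the fricative [s]. /p/ is a stop between vowels /i/ and /u/, so it spirantizes to the fricative [f]. /t/ is a stop between vowels /a/ and /e/, so it spirantizes to the fricative [s]. /zrijaxatoipuatep/ → zrijaxasoifuasep.
Rule 2 (intervocalic voicing): no segment meets the environment; /zrijaxasoifuasep/ is unchanged.
Rule 3 (final i-epenthesis): the form ends in the consonant /p/, so [i] is inserted word-finally. /zrijaxasoifuasep/ → zrijaxasoifuasepi.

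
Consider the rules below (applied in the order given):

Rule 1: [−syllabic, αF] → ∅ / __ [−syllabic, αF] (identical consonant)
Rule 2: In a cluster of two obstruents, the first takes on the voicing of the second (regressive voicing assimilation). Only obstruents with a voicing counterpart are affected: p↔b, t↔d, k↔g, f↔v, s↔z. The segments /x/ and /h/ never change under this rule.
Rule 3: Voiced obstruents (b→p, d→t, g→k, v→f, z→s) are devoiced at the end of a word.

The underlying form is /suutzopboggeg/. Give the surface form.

suudzobbogek

Rule 1 (degemination): /gg/ is a geminate; the first /g/ deletes. /suutzopboggeg/ → suutzopbogeg.
Rule 2 (regressive voicing assimilation): /t/ precedes the voiced obstruent /z/, so it voices to [d] by assimilation. /p/ precedes the voiced obstruent /b/, so it voices to [b] by assimilation. /suutzopbogeg/ → suudzobbogeg.
Rule 3 (final devoicing): /g/ is a voiced obstruent in word-final position, so it devoices to [k]. /suudzobbogeg/ → suudzobbogek.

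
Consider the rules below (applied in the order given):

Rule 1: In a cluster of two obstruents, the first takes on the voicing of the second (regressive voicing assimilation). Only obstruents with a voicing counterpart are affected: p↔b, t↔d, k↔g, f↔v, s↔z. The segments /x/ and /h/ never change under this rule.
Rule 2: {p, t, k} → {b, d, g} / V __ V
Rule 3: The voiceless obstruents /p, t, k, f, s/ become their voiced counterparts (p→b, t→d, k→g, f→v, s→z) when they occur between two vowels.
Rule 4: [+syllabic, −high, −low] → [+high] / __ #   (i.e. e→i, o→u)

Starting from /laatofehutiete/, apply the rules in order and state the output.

Rule 1 (regressive voicing assimilation): no segment meets the environment; /laatofehutiete/ is unchanged.
Rule 2 (intervocalic voicing): /t/ is a voiceless stop between vowels /a/ and /o/, so it voices to [d]. /t/ is a voiceless stop between vowels /u/ and /i/, so it voices to [d]. /t/ is a voiceless stop between vowels /e/ and /e/, so it voices to [d]. /laatofehutiete/ → laadofehudiede.
Rule 3 (intervocalic voicing): /f/ is a voiceless obstruent between vowels /o/ and /e/, so it voices to [v]. /laadofehudiede/ → laadovehudiede.
Rule 4 (final vowel raising): /e/ is a mid vowel in word-final position, so it raises to [i]. /laadovehudiede/ → laadovehudiedi.

laadovehudiedi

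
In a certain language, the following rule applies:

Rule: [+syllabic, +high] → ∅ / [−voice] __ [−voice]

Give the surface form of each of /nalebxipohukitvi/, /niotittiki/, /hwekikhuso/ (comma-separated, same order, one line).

/nalebxipohukitvi/: /i/ is a high vowel flanked by voiceless consonants /x/ and /p/, so it deletes. /u/ is a high vowel flanked by voiceless consonants /h/ and /k/, so it deletes. /i/ is a high vowel flanked by voiceless consonants /k/ and /t/, so it deletes. → [nalebxpohktvi].
/niotittiki/: /i/ is a high vowel flanked by voiceless consonants /t/ and /t/, so it deletes. /i/ is a high vowel flanked by voiceless consonants /t/ and /k/, so it deletes. → [niotttki].
/hwekikhuso/: /i/ is a high vowel flanked by voiceless consonants /k/ and /k/, so it deletes. /u/ is a high vowel flanked by voiceless consonants /h/ and /s/, so it deletes. → [hwekkhso].

nalebxpohktvi, niotttki, hwekkhso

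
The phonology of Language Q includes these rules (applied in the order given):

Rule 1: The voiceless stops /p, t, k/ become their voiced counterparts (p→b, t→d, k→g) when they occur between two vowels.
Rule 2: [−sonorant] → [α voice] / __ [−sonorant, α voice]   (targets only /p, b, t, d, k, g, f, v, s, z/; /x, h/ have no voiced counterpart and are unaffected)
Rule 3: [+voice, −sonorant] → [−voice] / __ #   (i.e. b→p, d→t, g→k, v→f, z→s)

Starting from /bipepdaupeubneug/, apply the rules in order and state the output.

Rule 1 (intervocalic voicing): /p/ is a voiceless stop between vowels /i/ and /e/, so it voices to [b]. /p/ is a voiceless stop between vowels /u/ and /e/, so it voices to [b]. /bipepdaupeubneug/ → bibepdaubeubneug.
Rule 2 (regressive voicing assimilation): /p/ precedes the voiced obstruent /d/, so it voices to [b] by assimilation. /bibepdaubeubneug/ → bibebdaubeubneug.
Rule 3 (final devoicing): /g/ is a voiced obstruent in word-final position, so it devoices to [k]. /bibebdaubeubneug/ → bibebdaubeubneuk.

bibebdaubeubneuk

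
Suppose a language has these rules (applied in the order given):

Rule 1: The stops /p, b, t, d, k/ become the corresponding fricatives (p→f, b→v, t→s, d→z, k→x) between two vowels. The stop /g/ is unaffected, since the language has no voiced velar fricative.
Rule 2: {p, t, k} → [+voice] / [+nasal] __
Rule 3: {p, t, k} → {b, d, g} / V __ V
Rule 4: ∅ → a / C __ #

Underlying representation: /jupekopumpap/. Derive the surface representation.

jufexofumbapa

Rule 1 (intervocalic spirantization): /p/ is a stop between vowels /u/ and /e/, so it spirantizes to the fricative [f]. /k/ is a stop between vowels /e/ and /o/, so it spirantizes to the fricative [x]. /p/ is a stop between vowels /o/ and /u/, so it spirantizes to the fricative [f]. /jupekopumpap/ → jufexofumpap.
Rule 2 (post-nasal voicing): /p/ is a voiceless stop immediately after the nasal /m/, so it voices to [b]. /jufexofumpap/ → jufexofumbap.
Rule 3 (intervocalic voicing): no segment meets the environment; /jufexofumbap/ is unchanged.
Rule 4 (final a-epenthesis): the form ends in the consonant /p/, so [a] is inserted word-finally. /jufexofumbap/ → jufexofumbapa.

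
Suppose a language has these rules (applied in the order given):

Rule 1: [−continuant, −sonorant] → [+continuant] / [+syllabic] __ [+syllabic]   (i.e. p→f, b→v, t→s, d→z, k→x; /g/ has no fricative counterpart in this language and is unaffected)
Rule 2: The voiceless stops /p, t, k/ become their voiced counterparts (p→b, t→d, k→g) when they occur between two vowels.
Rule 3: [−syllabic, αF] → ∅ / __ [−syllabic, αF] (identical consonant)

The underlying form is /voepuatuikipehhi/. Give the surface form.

voefuasuixifehi

Rule 1 (intervocalic spirantization): /p/ is a stop between vowels /e/ and /u/, so it spirantizes to the fricative [f]. /t/ is a stop between vowels /a/ and /u/, so it spirantizes to the fricative [s]. /k/ is a stop between vowels /i/ and /i/, so it spirantizes to the fricative [x]. /p/ is a stop between vowels /i/ and /e/, so it spirantizes to the fricative [f]. /voepuatuikipehhi/ → voefuasuixifehhi.
Rule 2 (intervocalic voicing): no segment meets the environment; /voefuasuixifehhi/ is unchanged.
Rule 3 (degemination): /hh/ is a geminate; the first /h/ deletes. /voefuasuixifehhi/ → voefuasuixifehi.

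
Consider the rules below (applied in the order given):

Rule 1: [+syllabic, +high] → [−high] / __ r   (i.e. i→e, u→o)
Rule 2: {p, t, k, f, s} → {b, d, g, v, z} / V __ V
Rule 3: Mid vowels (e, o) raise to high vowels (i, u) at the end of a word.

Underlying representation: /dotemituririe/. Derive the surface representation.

dodemidorerii

Rule 1 (pre-rhotic lowering): /u/ is a high vowel immediately before /r/, so it lowers to [o]. /i/ is a high vowel immediately before /r/, so it lowers to [e]. /dotemituririe/ → dotemitorerie.
Rule 2 (intervocalic voicing): /t/ is a voiceless obstruent between vowels /o/ and /e/, so it voices to [d]. /t/ is a voiceless obstruent between vowels /i/ and /o/, so it voices to [d]. /dotemitorerie/ → dodemidorerie.
Rule 3 (final vowel raising): /e/ is a mid vowel in word-final position, so it raises to [i]. /dodemidorerie/ → dodemidorerii.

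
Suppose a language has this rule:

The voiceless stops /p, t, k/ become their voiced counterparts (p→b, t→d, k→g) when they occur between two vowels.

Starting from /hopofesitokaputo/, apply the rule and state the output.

/p/ is a voiceless stop between vowels /o/ and /o/, so it voices to [b].
/t/ is a voiceless stop between vowels /i/ and /o/, so it voices to [d].
/k/ is a voiceless stop between vowels /o/ and /a/, so it voices to [g].
/p/ is a voiceless stop between vowels /a/ and /u/, so it voices to [b].
/t/ is a voiceless stop between vowels /u/ and /o/, so it voices to [d].
Surface form: [hobofesidogabudo].

hobofesidogabudo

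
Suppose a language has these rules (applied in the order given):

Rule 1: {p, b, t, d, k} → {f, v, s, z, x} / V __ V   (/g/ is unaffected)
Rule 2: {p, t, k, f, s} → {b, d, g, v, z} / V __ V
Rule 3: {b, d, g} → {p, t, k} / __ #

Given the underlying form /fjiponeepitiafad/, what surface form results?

Rule 1 (intervocalic spirantization): /p/ is a stop between vowels /i/ and /o/, so it spirantizes to the fricative [f]. /p/ is a stop between vowels /e/ and /i/, so it spirantizes to the fricative [f]. /t/ is a stop between vowels /i/ and /i/, so it spirantizes to the fricative [s]. /fjiponeepitiafad/ → fjifoneefisiafad.
Rule 2 (intervocalic voicing): /f/ is a voiceless obstruent between vowels /i/ and /o/, so it voices to [v]. /f/ is a voiceless obstruent between vowels /e/ and /i/, so it voices to [v]. /s/ is a voiceless obstruent between vowels /i/ and /i/, so it voices to [z]. /f/ is a voiceless obstruent between vowels /a/ and /a/, so it voices to [v]. /fjifoneefisiafad/ → fjivoneeviziavad.
Rule 3 (final devoicing): /d/ is a voiced stop in word-final position, so it devoices to [t]. /fjivoneeviziavad/ → fjivoneeviziavat.

fjivoneeviziavat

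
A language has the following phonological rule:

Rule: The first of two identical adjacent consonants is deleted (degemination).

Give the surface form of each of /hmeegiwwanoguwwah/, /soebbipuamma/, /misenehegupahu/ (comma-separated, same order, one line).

/hmeegiwwanoguwwah/: /ww/ is a geminate; the first /w/ deletes. /ww/ is a geminate; the first /w/ deletes. → [hmeegiwanoguwah].
/soebbipuamma/: /bb/ is a geminate; the first /b/ deletes. /mm/ is a geminate; the first /m/ deletes. → [soebipuama].
/misenehegupahu/: the rule's environment is not met; surfaces unchanged as [misenehegupahu].

hmeegiwanoguwah, soebipuama, misenehegupahu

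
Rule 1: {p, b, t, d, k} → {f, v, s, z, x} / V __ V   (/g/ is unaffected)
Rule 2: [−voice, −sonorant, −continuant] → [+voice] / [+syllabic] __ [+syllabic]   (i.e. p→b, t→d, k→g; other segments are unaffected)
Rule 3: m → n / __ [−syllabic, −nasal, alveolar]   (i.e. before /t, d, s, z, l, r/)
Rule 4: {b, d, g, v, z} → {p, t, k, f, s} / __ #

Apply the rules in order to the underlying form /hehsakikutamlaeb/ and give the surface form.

Rule 1 (intervocalic spirantization): /k/ is a stop between vowels /a/ and /i/, so it spirantizes to the fricative [x]. /k/ is a stop between vowels /i/ and /u/, so it spirantizes to the fricative [x]. /t/ is a stop between vowels /u/ and /a/, so it spirantizes to the fricative [s]. /hehsakikutamlaeb/ → hehsaxixusamlaeb.
Rule 2 (intervocalic voicing): no segment meets the environment; /hehsaxixusamlaeb/ is unchanged.
Rule 3 (nasal place assimilation): /m/ precedes the alveolar consonant /l/, so it assimilates in place to [n]. /hehsaxixusamlaeb/ → hehsaxixusanlaeb.
Rule 4 (final devoicing): /b/ is a voiced obstruent in word-final position, so it devoices to [p]. /hehsaxixusanlaeb/ → hehsaxixusanlaep.

hehsaxixusanlaep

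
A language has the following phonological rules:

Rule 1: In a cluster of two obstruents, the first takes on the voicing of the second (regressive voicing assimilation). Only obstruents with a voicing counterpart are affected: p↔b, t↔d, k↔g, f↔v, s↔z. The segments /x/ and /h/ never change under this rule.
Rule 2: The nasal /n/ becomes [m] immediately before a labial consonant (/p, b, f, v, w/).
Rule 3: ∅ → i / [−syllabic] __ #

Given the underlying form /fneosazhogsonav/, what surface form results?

Rule 1 (regressive voicing assimilation): /z/ precedes the voiceless obstruent /h/, so it devoices to [s] by assimilation. /g/ precedes the voiceless obstruent /s/, so it devoices to [k] by assimilation. /fneosazhogsonav/ → fneosashoksonav.
Rule 2 (nasal place assimilation): no segment meets the environment; /fneosashoksonav/ is unchanged.
Rule 3 (final i-epenthesis): the form ends in the consonant /v/, so [i] is inserted word-finally. /fneosashoksonav/ → fneosashoksonavi.

fneosashoksonavi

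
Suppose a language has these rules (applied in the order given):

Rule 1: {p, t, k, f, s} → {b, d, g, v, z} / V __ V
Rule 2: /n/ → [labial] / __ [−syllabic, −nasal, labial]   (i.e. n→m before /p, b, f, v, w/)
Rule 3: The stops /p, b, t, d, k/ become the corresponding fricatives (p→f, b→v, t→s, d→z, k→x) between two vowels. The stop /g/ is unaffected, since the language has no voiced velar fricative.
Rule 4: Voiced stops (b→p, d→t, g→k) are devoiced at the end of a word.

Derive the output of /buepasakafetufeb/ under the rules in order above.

buevazagavezuvep

Rule 1 (intervocalic voicing): /p/ is a voiceless obstruent between vowels /e/ and /a/, so it voices to [b]. /s/ is a voiceless obstruent between vowels /a/ and /a/, so it voices to [z]. /k/ is a voiceless obstruent between vowels /a/ and /a/, so it voices to [g]. /f/ is a voiceless obstruent between vowels /a/ and /e/, so it voices to [v]. /t/ is a voiceless obstruent between vowels /e/ and /u/, so it voices to [d]. /f/ is a voiceless obstruent between vowels /u/ and /e/, so it voices to [v]. /buepasakafetufeb/ → buebazagaveduveb.
Rule 2 (nasal place assimilation): no segment meets the environment; /buebazagaveduveb/ is unchanged.
Rule 3 (intervocalic spirantization): /b/ is a stop between vowels /e/ and /a/, so it spirantizes to the fricative [v]. /d/ is a stop between vowels /e/ and /u/, so it spirantizes to the fricative [z]. /buebazagaveduveb/ → buevazagavezuveb.
Rule 4 (final devoicing): /b/ is a voiced stop in word-final position, so it devoices to [p]. /buevazagavezuveb/ → buevazagavezuvep.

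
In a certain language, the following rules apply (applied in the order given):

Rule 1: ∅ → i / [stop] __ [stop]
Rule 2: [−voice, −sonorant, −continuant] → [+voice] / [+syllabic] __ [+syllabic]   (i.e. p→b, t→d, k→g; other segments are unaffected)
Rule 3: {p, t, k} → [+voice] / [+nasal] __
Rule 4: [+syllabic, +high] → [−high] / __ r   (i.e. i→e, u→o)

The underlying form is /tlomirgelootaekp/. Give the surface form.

Rule 1 (stop-cluster i-epenthesis): /k/ and /p/ form a stop–stop cluster, so [i] is inserted between them. /tlomirgelootaekp/ → tlomirgelootaekip.
Rule 2 (intervocalic voicing): /t/ is a voiceless stop between vowels /o/ and /a/, so it voices to [d]. /k/ is a voiceless stop between vowels /e/ and /i/, so it voices to [g]. /tlomirgelootaekip/ → tlomirgeloodaegip.
Rule 3 (post-nasal voicing): no segment meets the environment; /tlomirgeloodaegip/ is unchanged.
Rule 4 (pre-rhotic lowering): /i/ is a high vowel immediately before /r/, so it lowers to [e]. /tlomirgeloodaegip/ → tlomergeloodaegip.

tlomergeloodaegip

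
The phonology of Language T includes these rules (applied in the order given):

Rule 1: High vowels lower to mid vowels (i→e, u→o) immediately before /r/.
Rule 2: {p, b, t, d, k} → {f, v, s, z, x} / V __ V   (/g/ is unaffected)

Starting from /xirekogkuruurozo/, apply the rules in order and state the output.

Rule 1 (pre-rhotic lowering): /i/ is a high vowel immediately before /r/, so it lowers to [e]. /u/ is a high vowel immediately before /r/, so it lowers to [o]. /u/ is a high vowel immediately before /r/, so it lowers to [o]. /xirekogkuruurozo/ → xerekogkoruorozo.
Rule 2 (intervocalic spirantization): /k/ is a stop between vowels /e/ and /o/, so it spirantizes to the fricative [x]. /xerekogkoruorozo/ → xerexogkoruorozo.

xerexogkoruorozo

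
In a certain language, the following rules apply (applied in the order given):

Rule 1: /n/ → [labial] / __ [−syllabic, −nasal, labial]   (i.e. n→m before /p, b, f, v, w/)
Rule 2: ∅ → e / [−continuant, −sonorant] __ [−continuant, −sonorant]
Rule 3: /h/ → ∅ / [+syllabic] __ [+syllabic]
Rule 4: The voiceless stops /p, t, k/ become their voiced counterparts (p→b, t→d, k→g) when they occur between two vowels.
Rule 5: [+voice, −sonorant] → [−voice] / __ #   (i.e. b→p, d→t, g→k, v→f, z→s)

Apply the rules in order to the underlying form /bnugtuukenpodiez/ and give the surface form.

Rule 1 (nasal place assimilation): /n/ precedes the labial consonant /p/, so it assimilates in place to [m]. /bnugtuukenpodiez/ → bnugtuukempodiez.
Rule 2 (stop-cluster e-epenthesis): /g/ and /t/ form a stop–stop cluster, so [e] is inserted between them. /bnugtuukempodiez/ → bnugetuukempodiez.
Rule 3 (intervocalic h-deletion): no segment meets the environment; /bnugetuukempodiez/ is unchanged.
Rule 4 (intervocalic voicing): /t/ is a voiceless stop between vowels /e/ and /u/, so it voices to [d]. /k/ is a voiceless stop between vowels /u/ and /e/, so it voices to [g]. /bnugetuukempodiez/ → bnugeduugempodiez.
Rule 5 (final devoicing): /z/ is a voiced obstruent in word-final position, so it devoices to [s]. /bnugeduugempodiez/ → bnugeduugempodies.

bnugeduugempodies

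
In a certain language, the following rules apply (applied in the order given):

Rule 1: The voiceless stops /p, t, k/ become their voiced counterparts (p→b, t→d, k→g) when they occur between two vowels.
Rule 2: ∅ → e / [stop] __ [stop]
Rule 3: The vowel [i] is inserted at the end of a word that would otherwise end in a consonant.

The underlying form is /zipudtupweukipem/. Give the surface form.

Rule 1 (intervocalic voicing): /p/ is a voiceless stop between vowels /i/ and /u/, so it voices to [b]. /k/ is a voiceless stop between vowels /u/ and /i/, so it voices to [g]. /p/ is a voiceless stop between vowels /i/ and /e/, so it voices to [b]. /zipudtupweukipem/ → zibudtupweugibem.
Rule 2 (stop-cluster e-epenthesis): /d/ and /t/ form a stop–stop cluster, so [e] is inserted between them. /zibudtupweugibem/ → zibudetupweugibem.
Rule 3 (final i-epenthesis): the form ends in the consonant /m/, so [i] is inserted word-finally. /zibudetupweugibem/ → zibudetupweugibemi.

zibudetupweugibemi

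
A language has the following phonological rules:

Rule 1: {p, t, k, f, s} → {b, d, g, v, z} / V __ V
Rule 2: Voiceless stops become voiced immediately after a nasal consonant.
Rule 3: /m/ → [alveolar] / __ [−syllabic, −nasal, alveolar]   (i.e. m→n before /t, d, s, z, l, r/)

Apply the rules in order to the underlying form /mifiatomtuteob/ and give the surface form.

Rule 1 (intervocalic voicing): /f/ is a voiceless obstruent between vowels /i/ and /i/, so it voices to [v]. /t/ is a voiceless obstruent between vowels /a/ and /o/, so it voices to [d]. /t/ is a voiceless obstruent between vowels /u/ and /e/, so it voices to [d]. /mifiatomtuteob/ → miviadomtudeob.
Rule 2 (post-nasal voicing): /t/ is a voiceless stop immediately after the nasal /m/, so it voices to [d]. /miviadomtudeob/ → miviadomdudeob.
Rule 3 (nasal place assimilation): /m/ precedes the alveolar consonant /d/, so it assimilates in place to [n]. /miviadomdudeob/ → miviadondudeob.

miviadondudeob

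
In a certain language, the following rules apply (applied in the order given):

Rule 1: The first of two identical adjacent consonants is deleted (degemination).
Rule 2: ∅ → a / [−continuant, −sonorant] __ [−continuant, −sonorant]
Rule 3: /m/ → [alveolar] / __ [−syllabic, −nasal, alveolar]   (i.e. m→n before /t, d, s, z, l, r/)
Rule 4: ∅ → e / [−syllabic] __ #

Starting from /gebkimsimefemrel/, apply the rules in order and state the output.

gebakinsimefenrele

Rule 1 (degemination): no segment meets the environment; /gebkimsimefemrel/ is unchanged.
Rule 2 (stop-cluster a-epenthesis): /b/ and /k/ form a stop–stop cluster, so [a] is inserted between them. /gebkimsimefemrel/ → gebakimsimefemrel.
Rule 3 (nasal place assimilation): /m/ precedes the alveolar consonant /s/, so it assimilates in place to [n]. /m/ precedes the alveolar consonant /r/, so it assimilates in place to [n]. /gebakimsimefemrel/ → gebakinsimefenrel.
Rule 4 (final e-epenthesis): the form ends in the consonant /l/, so [e] is inserted word-finally. /gebakinsimefenrel/ → gebakinsimefenrele.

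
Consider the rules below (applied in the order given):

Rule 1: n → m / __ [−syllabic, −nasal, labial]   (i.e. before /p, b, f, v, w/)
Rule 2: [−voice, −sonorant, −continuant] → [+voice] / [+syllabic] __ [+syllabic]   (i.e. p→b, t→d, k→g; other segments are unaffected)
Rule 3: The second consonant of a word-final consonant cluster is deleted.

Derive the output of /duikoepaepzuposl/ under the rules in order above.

Rule 1 (nasal place assimilation): no segment meets the environment; /duikoepaepzuposl/ is unchanged.
Rule 2 (intervocalic voicing): /k/ is a voiceless stop between vowels /i/ and /o/, so it voices to [g]. /p/ is a voiceless stop between vowels /e/ and /a/, so it voices to [b]. /p/ is a voiceless stop between vowels /u/ and /o/, so it voices to [b]. /duikoepaepzuposl/ → duigoebaepzubosl.
Rule 3 (final cluster simplification): /l/ is the second consonant of a word-final cluster /sl/, so it deletes. /duigoebaepzubosl/ → duigoebaepzubos.

duigoebaepzubos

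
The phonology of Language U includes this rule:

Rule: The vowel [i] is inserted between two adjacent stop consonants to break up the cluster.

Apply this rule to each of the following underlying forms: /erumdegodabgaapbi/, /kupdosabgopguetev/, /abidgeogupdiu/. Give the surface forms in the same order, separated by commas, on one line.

erumdegodabigaapibi, kupidosabigopiguetev, abidigeogupidiu

/erumdegodabgaapbi/: /b/ and /g/ form a stop–stop cluster, so [i] is inserted between them. /p/ and /b/ form a stop–stop cluster, so [i] is inserted between them. → [erumdegodabigaapibi].
/kupdosabgopguetev/: /p/ and /d/ form a stop–stop cluster, so [i] is inserted between them. /b/ and /g/ form a stop–stop cluster, so [i] is inserted between them. /p/ and /g/ form a stop–stop cluster, so [i] is inserted between them. → [kupidosabigopiguetev].
/abidgeogupdiu/: /d/ and /g/ form a stop–stop cluster, so [i] is inserted between them. /p/ and /d/ form a stop–stop cluster, so [i] is inserted between them. → [abidigeogupidiu].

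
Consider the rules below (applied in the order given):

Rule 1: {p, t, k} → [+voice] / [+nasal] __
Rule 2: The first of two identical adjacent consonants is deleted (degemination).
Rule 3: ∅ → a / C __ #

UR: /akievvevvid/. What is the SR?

akievevida

Rule 1 (post-nasal voicing): no segment meets the environment; /akievvevvid/ is unchanged.
Rule 2 (degemination): /vv/ is a geminate; the first /v/ deletes. /vv/ is a geminate; the first /v/ deletes. /akievvevvid/ → akievevid.
Rule 3 (final a-epenthesis): the form ends in the consonant /d/, so [a] is inserted word-finally. /akievevid/ → akievevida.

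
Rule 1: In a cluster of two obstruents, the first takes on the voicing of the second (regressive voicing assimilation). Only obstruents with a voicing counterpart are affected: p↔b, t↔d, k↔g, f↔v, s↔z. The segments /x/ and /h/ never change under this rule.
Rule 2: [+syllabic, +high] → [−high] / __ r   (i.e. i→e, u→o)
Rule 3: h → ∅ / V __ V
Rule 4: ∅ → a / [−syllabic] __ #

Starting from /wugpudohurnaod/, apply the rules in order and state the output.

wukpudoornaoda

Rule 1 (regressive voicing assimilation): /g/ precedes the voiceless obstruent /p/, so it devoices to [k] by assimilation. /wugpudohurnaod/ → wukpudohurnaod.
Rule 2 (pre-rhotic lowering): /u/ is a high vowel immediately before /r/, so it lowers to [o]. /wukpudohurnaod/ → wukpudohornaod.
Rule 3 (intervocalic h-deletion): /h/ occurs between vowels /o/ and /o/, so it deletes. /wukpudohornaod/ → wukpudoornaod.
Rule 4 (final a-epenthesis): the form ends in the consonant /d/, so [a] is inserted word-finally. /wukpudoornaod/ → wukpudoornaoda.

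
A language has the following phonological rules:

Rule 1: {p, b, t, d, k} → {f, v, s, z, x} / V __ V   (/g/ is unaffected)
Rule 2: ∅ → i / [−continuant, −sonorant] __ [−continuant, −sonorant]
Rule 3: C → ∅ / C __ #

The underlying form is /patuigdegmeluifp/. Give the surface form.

Rule 1 (intervocalic spirantization): /t/ is a stop between vowels /a/ and /u/, so it spirantizes to the fricative [s]. /patuigdegmeluifp/ → pasuigdegmeluifp.
Rule 2 (stop-cluster i-epenthesis): /g/ and /d/ form a stop–stop cluster, so [i] is inserted between them. /pasuigdegmeluifp/ → pasuigidegmeluifp.
Rule 3 (final cluster simplification): /p/ is the second consonant of a word-final cluster /fp/, so it deletes. /pasuigidegmeluifp/ → pasuigidegmeluif.

pasuigidegmeluif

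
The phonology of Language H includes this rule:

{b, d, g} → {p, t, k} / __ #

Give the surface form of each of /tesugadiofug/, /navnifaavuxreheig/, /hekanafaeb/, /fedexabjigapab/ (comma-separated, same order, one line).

/tesugadiofug/: /g/ is a voiced stop in word-final position, so it devoices to [k]. → [tesugadiofuk].
/navnifaavuxreheig/: /g/ is a voiced stop in word-final position, so it devoices to [k]. → [navnifaavuxreheik].
/hekanafaeb/: /b/ is a voiced stop in word-final position, so it devoices to [p]. → [hekanafaep].
/fedexabjigapab/: /b/ is a voiced stop in word-final position, so it devoices to [p]. → [fedexabjigapap].

tesugadiofuk, navnifaavuxreheik, hekanafaep, fedexabjigapap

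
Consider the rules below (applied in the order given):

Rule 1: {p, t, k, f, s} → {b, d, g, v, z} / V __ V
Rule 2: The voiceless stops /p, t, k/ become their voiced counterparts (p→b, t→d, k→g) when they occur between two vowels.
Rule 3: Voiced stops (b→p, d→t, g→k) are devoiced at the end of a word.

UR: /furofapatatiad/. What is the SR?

furovabadadiat

Rule 1 (intervocalic voicing): /f/ is a voiceless obstruent between vowels /o/ and /a/, so it voices to [v]. /p/ is a voiceless obstruent between vowels /a/ and /a/, so it voices to [b]. /t/ is a voiceless obstruent between vowels /a/ and /a/, so it voices to [d]. /t/ is a voiceless obstruent between vowels /a/ and /i/, so it voices to [d]. /furofapatatiad/ → furovabadadiad.
Rule 2 (intervocalic voicing): no segment meets the environment; /furovabadadiad/ is unchanged.
Rule 3 (final devoicing): /d/ is a voiced stop in word-final position, so it devoices to [t]. /furovabadadiad/ → furovabadadiat.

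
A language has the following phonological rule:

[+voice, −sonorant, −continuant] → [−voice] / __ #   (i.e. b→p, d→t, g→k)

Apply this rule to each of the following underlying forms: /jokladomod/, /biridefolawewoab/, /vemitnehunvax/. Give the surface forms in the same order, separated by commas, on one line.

/jokladomod/: /d/ is a voiced stop in word-final position, so it devoices to [t]. → [jokladomot].
/biridefolawewoab/: /b/ is a voiced stop in word-final position, so it devoices to [p]. → [biridefolawewoap].
/vemitnehunvax/: the rule's environment is not met; surfaces unchanged as [vemitnehunvax].

jokladomot, biridefolawewoap, vemitnehunvax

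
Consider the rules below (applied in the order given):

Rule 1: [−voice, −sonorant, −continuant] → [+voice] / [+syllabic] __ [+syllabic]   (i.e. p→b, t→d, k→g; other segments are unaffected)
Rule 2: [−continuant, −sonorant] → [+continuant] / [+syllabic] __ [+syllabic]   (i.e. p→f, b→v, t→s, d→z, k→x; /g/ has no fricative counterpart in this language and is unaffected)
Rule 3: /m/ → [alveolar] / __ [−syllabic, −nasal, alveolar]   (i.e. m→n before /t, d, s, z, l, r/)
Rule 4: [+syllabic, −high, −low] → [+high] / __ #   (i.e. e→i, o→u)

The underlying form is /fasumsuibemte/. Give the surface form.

Rule 1 (intervocalic voicing): no segment meets the environment; /fasumsuibemte/ is unchanged.
Rule 2 (intervocalic spirantization): /b/ is a stop between vowels /i/ and /e/, so it spirantizes to the fricative [v]. /fasumsuibemte/ → fasumsuivemte.
Rule 3 (nasal place assimilation): /m/ precedes the alveolar consonant /s/, so it assimilates in place to [n]. /m/ precedes the alveolar consonant /t/, so it assimilates in place to [n]. /fasumsuivemte/ → fasunsuivente.
Rule 4 (final vowel raising): /e/ is a mid vowel in word-final position, so it raises to [i]. /fasunsuivente/ → fasunsuiventi.

fasunsuiventi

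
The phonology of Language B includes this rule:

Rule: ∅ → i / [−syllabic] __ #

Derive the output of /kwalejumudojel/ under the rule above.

the form ends in the consonant /l/, so [i] is inserted word-finally.
Surface form: [kwalejumudojeli].

kwalejumudojeli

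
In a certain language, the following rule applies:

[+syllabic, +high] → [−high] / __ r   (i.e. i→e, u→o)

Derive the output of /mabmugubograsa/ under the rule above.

No segment of /mabmugubograsa/ meets the structural description of the rule, so the form surfaces unchanged.

mabmugubograsa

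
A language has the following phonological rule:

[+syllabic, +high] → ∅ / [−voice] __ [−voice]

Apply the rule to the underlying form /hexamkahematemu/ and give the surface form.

No segment of /hexamkahematemu/ meets the structural description of the rule, so the form surfaces unchanged.

hexamkahematemu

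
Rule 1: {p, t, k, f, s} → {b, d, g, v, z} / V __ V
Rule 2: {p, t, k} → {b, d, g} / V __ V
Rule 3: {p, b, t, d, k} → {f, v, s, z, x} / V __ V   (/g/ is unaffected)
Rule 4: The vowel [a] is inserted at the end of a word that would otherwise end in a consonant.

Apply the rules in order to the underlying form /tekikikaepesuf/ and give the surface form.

Rule 1 (intervocalic voicing): /k/ is a voiceless obstruent between vowels /e/ and /i/, so it voices to [g]. /k/ is a voiceless obstruent between vowels /i/ and /i/, so it voices to [g]. /k/ is a voiceless obstruent between vowels /i/ and /a/, so it voices to [g]. /p/ is a voiceless obstruent between vowels /e/ and /e/, so it voices to [b]. /s/ is a voiceless obstruent between vowels /e/ and /u/, so it voices to [z]. /tekikikaepesuf/ → tegigigaebezuf.
Rule 2 (intervocalic voicing): no segment meets the environment; /tegigigaebezuf/ is unchanged.
Rule 3 (intervocalic spirantization): /b/ is a stop between vowels /e/ and /e/, so it spirantizes to the fricative [v]. /tegigigaebezuf/ → tegigigaevezuf.
Rule 4 (final a-epenthesis): the form ends in the consonant /f/, so [a] is inserted word-finally. /tegigigaevezuf/ → tegigigaevezufa.

tegigigaevezufa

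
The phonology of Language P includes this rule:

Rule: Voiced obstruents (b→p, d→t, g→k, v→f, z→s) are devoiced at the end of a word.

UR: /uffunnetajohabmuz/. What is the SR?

Scanning /uffunnetajohabmuz/: /b/ at position 14 is not in the conditioning environment; /z/ is a voiced obstruent in word-final position, so it devoices to [s].
Result: [uffunnetajohabmus].

uffunnetajohabmus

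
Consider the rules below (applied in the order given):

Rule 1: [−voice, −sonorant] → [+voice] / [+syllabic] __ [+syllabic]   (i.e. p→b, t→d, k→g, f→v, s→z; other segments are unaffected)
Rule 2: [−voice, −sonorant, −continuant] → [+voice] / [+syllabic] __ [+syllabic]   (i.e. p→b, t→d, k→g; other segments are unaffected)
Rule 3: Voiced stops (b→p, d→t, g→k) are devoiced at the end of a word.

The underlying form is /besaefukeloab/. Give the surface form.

bezaevugeloap

Rule 1 (intervocalic voicing): /s/ is a voiceless obstruent between vowels /e/ and /a/, so it voices to [z]. /f/ is a voiceless obstruent between vowels /e/ and /u/, so it voices to [v]. /k/ is a voiceless obstruent between vowels /u/ and /e/, so it voices to [g]. /besaefukeloab/ → bezaevugeloab.
Rule 2 (intervocalic voicing): no segment meets the environment; /bezaevugeloab/ is unchanged.
Rule 3 (final devoicing): /b/ is a voiced stop in word-final position, so it devoices to [p]. /bezaevugeloab/ → bezaevugeloap.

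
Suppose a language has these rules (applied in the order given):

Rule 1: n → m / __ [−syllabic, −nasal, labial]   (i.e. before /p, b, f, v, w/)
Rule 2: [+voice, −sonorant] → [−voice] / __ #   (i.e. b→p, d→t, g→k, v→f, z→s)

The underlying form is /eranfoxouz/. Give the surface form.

eramfoxous

Rule 1 (nasal place assimilation): /n/ precedes the labial consonant /f/, so it assimilates in place to [m]. /eranfoxouz/ → eramfoxouz.
Rule 2 (final devoicing): /z/ is a voiced obstruent in word-final position, so it devoices to [s]. /eramfoxouz/ → eramfoxous.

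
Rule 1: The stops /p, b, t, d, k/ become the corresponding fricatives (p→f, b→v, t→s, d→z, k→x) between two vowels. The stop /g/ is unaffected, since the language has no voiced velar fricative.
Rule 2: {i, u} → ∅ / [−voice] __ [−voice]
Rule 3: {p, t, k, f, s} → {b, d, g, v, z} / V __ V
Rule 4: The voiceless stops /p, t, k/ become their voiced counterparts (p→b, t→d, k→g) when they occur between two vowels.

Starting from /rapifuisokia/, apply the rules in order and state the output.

raffuizoxia

Rule 1 (intervocalic spirantization): /p/ is a stop between vowels /a/ and /i/, so it spirantizes to the fricative [f]. /k/ is a stop between vowels /o/ and /i/, so it spirantizes to the fricative [x]. /rapifuisokia/ → rafifuisoxia.
Rule 2 (high vowel syncope): /i/ is a high vowel flanked by voiceless consonants /f/ and /f/, so it deletes. /rafifuisoxia/ → raffuisoxia.
Rule 3 (intervocalic voicing): /s/ is a voiceless obstruent between vowels /i/ and /o/, so it voices to [z]. /raffuisoxia/ → raffuizoxia.
Rule 4 (intervocalic voicing): no segment meets the environment; /raffuizoxia/ is unchanged.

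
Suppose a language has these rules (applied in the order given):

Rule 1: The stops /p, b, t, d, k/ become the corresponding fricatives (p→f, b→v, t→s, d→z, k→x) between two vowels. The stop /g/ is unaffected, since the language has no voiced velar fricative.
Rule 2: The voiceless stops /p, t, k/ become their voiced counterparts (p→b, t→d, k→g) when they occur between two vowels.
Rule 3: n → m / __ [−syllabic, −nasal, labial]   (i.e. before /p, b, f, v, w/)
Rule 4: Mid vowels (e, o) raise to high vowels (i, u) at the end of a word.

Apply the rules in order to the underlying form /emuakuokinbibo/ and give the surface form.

emuaxuoximbivu

Rule 1 (intervocalic spirantization): /k/ is a stop between vowels /a/ and /u/, so it spirantizes to the fricative [x]. /k/ is a stop between vowels /o/ and /i/, so it spirantizes to the fricative [x]. /b/ is a stop between vowels /i/ and /o/, so it spirantizes to the fricative [v]. /emuakuokinbibo/ → emuaxuoxinbivo.
Rule 2 (intervocalic voicing): no segment meets the environment; /emuaxuoxinbivo/ is unchanged.
Rule 3 (nasal place assimilation): /n/ precedes the labial consonant /b/, so it assimilates in place to [m]. /emuaxuoxinbivo/ → emuaxuoximbivo.
Rule 4 (final vowel raising): /o/ is a mid vowel in word-final position, so it raises to [u]. /emuaxuoximbivo/ → emuaxuoximbivu.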